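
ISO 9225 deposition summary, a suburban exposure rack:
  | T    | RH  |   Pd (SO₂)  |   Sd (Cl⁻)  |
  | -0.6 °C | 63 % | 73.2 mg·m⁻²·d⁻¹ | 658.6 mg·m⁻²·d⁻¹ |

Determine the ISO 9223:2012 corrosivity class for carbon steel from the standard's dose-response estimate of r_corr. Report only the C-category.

C4

carbon steel: temperature factor f = +0.150·(-10.6) = -1.5900
  sulphur-dioxide contribution → 11.86 μm/a
  chloride contribution → 44.53 μm/a
  ⇒ r_corr(carbon steel) = 56.39 μm/a
Category bounds: 50…80 μm/a bracket r_corr ⇒ C4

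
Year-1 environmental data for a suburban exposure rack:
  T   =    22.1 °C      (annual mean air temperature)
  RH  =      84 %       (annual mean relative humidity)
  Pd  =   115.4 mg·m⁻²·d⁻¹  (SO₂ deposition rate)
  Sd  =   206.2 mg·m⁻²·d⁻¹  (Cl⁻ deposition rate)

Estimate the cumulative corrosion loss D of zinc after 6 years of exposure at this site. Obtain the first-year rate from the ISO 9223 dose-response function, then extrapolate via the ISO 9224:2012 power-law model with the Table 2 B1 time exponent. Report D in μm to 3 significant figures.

zinc: T>10 °C ⇒ hinge -0.071·(22.1−10) = -0.8591
  SO₂ term: 0.0129·115.4^0.44·exp(0.046·84-0.8591) = 2.104
  Cl⁻ term: 0.0175·206.2^0.57·exp(0.008·84+0.085·22.1) = 4.676
  sum: 2.104 + 4.676 → r_corr = 6.779 μm/a
Power-law: D(6) = r_corr · 6^0.813
  D(6) = 6.779 × 6^0.813 = 6.779 × 4.292 = 29.1 μm

D(6) = 29.1 μm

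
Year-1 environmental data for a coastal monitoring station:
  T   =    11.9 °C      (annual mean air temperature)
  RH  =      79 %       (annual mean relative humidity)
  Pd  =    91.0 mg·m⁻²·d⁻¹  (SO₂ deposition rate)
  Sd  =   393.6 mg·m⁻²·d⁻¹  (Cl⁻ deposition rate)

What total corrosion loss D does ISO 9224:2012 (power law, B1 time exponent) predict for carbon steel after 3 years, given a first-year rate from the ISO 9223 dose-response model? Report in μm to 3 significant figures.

D(3) = 305 μm

carbon steel: f(T) = -0.054·(T−10) [T>10 °C] = -0.1026
  SO₂ term: 1.77·91.0^0.52·exp(0.02·79-0.1026) = 80.97
  Sd branch = 0.102·Sd^0.62·e^(0.033·RH+0.04·T) = 90.46 μm/a
  r_corr = 80.97 + 90.46 = 171.4 μm/a
Long-term exponent b (ISO 9224 Table 2, B1) = 0.523
  D(3) = 171.4 × 3^0.523 = 171.4 × 1.776 = 304.5 μm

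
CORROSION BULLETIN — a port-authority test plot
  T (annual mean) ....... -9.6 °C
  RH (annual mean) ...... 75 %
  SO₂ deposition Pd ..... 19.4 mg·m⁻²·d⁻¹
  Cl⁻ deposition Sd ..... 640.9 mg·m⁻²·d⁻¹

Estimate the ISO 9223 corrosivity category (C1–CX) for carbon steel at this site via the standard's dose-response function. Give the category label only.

carbon steel: temperature factor f = +0.150·(-19.6) = -2.9400
  sulphur-dioxide contribution → 1.96 μm/a
  chloride contribution → 45.39 μm/a
  ⇒ r_corr(carbon steel) = 47.35 μm/a
ISO 9223 Table 2 (carbon steel): 25 < 47.3 ≤ 50 μm/a ⇒ C3

C3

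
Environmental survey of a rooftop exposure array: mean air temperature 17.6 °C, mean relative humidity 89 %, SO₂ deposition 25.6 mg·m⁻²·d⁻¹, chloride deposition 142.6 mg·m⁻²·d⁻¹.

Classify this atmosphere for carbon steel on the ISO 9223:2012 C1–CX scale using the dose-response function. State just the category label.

carbon steel: T>10 °C ⇒ hinge -0.054·(17.6−10) = -0.4104
  SO₂ term: 1.77·25.6^0.52·exp(0.02·89-0.4104) = 37.59
  Cl⁻ term: 0.102·142.6^0.62·exp(0.033·89+0.04·17.6) = 84.22
  r_corr = 37.59 + 84.22 = 121.8 μm/a
122 μm/a falls in (80, 200] for carbon steel → category C5

C5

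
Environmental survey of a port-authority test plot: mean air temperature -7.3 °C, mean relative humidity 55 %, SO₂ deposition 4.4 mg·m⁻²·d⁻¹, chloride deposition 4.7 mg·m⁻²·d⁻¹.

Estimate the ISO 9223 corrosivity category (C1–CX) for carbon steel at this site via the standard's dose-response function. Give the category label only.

carbon steel: f(T) = +0.150·(T−10) [T≤10 °C] = -2.5950
  Pd branch = 1.77·Pd^0.52·e^(0.02·RH+f) = 0.8576 μm/a
  Sd branch = 0.102·Sd^0.62·e^(0.033·RH+0.04·T) = 1.221 μm/a
  sum: 0.8576 + 1.221 → r_corr = 2.079 μm/a
2.08 μm/a falls in (1.3, 25] for carbon steel → category C2

C2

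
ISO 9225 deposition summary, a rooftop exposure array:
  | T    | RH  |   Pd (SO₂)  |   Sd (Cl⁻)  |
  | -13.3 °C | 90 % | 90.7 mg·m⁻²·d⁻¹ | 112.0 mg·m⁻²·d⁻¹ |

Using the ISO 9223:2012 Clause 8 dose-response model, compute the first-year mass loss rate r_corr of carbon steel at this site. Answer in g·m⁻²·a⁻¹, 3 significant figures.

r_corr = 198 g·m⁻²·a⁻¹

carbon steel: f(T) = +0.150·(T−10) [T≤10 °C] = -3.4950
  sulphur-dioxide contribution → 3.387 μm/a
  chloride contribution → 21.77 μm/a
  ⇒ r_corr(carbon steel) = 25.16 μm/a
Convert to mass loss: 25.16 μm/a × 7.85 g/cm³ = 197.5 g·m⁻²·a⁻¹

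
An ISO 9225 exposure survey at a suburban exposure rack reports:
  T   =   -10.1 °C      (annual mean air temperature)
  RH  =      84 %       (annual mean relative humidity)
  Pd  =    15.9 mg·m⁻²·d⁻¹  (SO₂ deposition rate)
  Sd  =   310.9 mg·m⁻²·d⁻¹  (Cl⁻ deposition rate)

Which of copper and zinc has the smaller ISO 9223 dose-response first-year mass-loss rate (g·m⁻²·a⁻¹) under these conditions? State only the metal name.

copper: T≤10 °C ⇒ hinge +0.126·(-10.1−10) = -2.5326
  SO₂ term: 0.0053·15.9^0.26·exp(0.059·84-2.5326) = 0.1228
  Cl⁻ term: 0.01025·310.9^0.27·exp(0.036·84+0.049·-10.1) = 0.6055
  r_corr = 0.1228 + 0.6055 = 0.7283 μm/a
  mass loss = 0.7283 μm/a × 8.96 g/cm³ = 6.525 g·m⁻²·a⁻¹
zinc: temperature factor f = +0.038·(-20.1) = -0.7638
  SO₂ term: 0.0129·15.9^0.44·exp(0.046·84-0.7638) = 0.9674
  Sd branch = 0.0175·Sd^0.57·e^(0.008·RH+0.085·T) = 0.3827 μm/a
  r_corr = 0.9674 + 0.3827 = 1.35 μm/a
  mass loss = 1.35 μm/a × 7.14 g/cm³ = 9.64 g·m⁻²·a⁻¹
Ordering by g·m⁻²·a⁻¹: zinc (9.64) > copper (6.53)

copper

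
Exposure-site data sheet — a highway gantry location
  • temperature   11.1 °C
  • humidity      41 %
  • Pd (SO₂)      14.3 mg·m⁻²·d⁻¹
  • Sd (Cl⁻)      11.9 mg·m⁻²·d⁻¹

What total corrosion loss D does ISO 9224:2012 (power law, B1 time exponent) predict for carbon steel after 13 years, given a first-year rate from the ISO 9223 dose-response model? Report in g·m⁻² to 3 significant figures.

carbon steel: temperature factor f = -0.054·(1.1) = -0.0594
  SO₂ term: 1.77·14.3^0.52·exp(0.02·41-0.0594) = 15.1
  Sd branch = 0.102·Sd^0.62·e^(0.033·RH+0.04·T) = 2.857 μm/a
  r_corr = 15.1 + 2.857 = 17.96 μm/a
ISO 9224: D(t) = r_corr · t^b with b = 0.523 (carbon steel, B1)
  D(13) = 17.96 × 13^0.523 = 17.96 × 3.825 = 68.69 μm
  Mass loss = 68.69 μm × 7.85 g/cm³ = 539.2 g·m⁻²

D(13) = 539 g·m⁻²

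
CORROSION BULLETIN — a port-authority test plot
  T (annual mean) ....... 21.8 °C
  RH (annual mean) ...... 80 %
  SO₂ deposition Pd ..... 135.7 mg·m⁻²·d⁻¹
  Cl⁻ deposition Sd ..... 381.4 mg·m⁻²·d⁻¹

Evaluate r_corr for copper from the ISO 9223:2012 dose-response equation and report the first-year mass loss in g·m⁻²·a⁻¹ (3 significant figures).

r_corr = 31.1 g·m⁻²·a⁻¹

copper: T>10 °C ⇒ hinge -0.080·(21.8−10) = -0.9440
  SO₂ term: 0.0053·135.7^0.26·exp(0.059·80-0.9440) = 0.8292
  Cl⁻ term: 0.01025·381.4^0.27·exp(0.036·80+0.049·21.8) = 2.645
  sum: 0.8292 + 2.645 → r_corr = 3.474 μm/a
Convert to mass loss: 3.474 μm/a × 8.96 g/cm³ = 31.13 g·m⁻²·a⁻¹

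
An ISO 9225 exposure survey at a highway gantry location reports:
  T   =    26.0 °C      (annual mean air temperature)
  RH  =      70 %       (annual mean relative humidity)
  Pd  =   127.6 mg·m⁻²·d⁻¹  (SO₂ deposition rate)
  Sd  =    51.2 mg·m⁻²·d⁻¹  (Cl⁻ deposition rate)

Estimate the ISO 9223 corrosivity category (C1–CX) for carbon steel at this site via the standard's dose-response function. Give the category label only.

carbon steel: T>10 °C ⇒ hinge -0.054·(26.0−10) = -0.8640
  SO₂ term: 1.77·127.6^0.52·exp(0.02·70-0.8640) = 37.65
  Cl⁻ term: 0.102·51.2^0.62·exp(0.033·70+0.04·26.0) = 33.36
  r_corr = 37.65 + 33.36 = 71.01 μm/a
71 μm/a falls in (50, 80] for carbon steel → category C4

C4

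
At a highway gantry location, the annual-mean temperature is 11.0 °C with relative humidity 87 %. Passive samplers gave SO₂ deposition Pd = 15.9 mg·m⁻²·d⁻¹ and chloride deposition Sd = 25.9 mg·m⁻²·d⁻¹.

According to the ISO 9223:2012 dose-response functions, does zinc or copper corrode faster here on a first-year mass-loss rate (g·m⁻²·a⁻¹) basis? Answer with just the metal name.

zinc: temperature factor f = -0.071·(1.0) = -0.0710
  Pd branch = 0.0129·Pd^0.44·e^(0.046·RH+f) = 2.22 μm/a
  Cl⁻ term: 0.0175·25.9^0.57·exp(0.008·87+0.085·11.0) = 0.5714
  sum: 2.22 + 0.5714 → r_corr = 2.792 μm/a
  mass loss = 2.792 μm/a × 7.14 g/cm³ = 19.93 g·m⁻²·a⁻¹
copper: f(T) = -0.080·(T−10) [T>10 °C] = -0.0800
  Pd branch = 0.0053·Pd^0.26·e^(0.059·RH+f) = 1.703 μm/a
  Sd branch = 0.01025·Sd^0.27·e^(0.036·RH+0.049·T) = 0.9696 μm/a
  r_corr = 1.703 + 0.9696 = 2.672 μm/a
  mass loss = 2.672 μm/a × 8.96 g/cm³ = 23.94 g·m⁻²·a⁻¹
Ordering by g·m⁻²·a⁻¹: copper (23.9) > zinc (19.9)

copper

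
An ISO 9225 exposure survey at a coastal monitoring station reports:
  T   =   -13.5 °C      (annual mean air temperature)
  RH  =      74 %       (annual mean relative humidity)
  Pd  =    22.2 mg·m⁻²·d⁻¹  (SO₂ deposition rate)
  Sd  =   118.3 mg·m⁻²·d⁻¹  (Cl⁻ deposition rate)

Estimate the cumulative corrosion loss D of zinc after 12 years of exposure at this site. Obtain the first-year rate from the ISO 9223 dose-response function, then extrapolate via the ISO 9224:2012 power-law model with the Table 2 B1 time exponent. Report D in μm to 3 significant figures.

D(12) = 5.84 μm

zinc: T≤10 °C ⇒ hinge +0.038·(-13.5−10) = -0.8930
  SO₂ term: 0.0129·22.2^0.44·exp(0.046·74-0.8930) = 0.6216
  Sd branch = 0.0175·Sd^0.57·e^(0.008·RH+0.085·T) = 0.1525 μm/a
  sum: 0.6216 + 0.1525 → r_corr = 0.7741 μm/a
ISO 9224: D(t) = r_corr · t^b with b = 0.813 (zinc, B1)
  D(12) = 0.7741 × 12^0.813 = 0.7741 × 7.54 = 5.837 μm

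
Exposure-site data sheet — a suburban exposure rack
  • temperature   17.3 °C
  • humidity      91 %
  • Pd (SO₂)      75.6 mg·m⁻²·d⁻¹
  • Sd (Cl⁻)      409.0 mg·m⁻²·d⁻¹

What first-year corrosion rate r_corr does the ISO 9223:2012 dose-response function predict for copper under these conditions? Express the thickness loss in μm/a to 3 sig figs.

r_corr = 5.17 μm/a

copper: temperature factor f = -0.080·(7.3) = -0.5840
  SO₂ term: 0.0053·75.6^0.26·exp(0.059·91-0.5840) = 1.953
  Sd branch = 0.01025·Sd^0.27·e^(0.036·RH+0.049·T) = 3.212 μm/a
  r_corr = 1.953 + 3.212 = 5.165 μm/a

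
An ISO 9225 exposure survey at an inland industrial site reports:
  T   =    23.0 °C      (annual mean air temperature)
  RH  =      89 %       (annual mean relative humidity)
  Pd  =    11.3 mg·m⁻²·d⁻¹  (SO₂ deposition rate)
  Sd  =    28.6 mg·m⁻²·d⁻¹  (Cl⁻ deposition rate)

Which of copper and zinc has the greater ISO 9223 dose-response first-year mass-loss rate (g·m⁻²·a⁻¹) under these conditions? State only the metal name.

copper

copper: T>10 °C ⇒ hinge -0.080·(23.0−10) = -1.0400
  sulphur-dioxide contribution → 0.6713 μm/a
  chloride contribution → 1.927 μm/a
  total first-year rate 2.598 μm/a
  mass loss = 2.598 μm/a × 8.96 g/cm³ = 23.28 g·m⁻²·a⁻¹
zinc: temperature factor f = -0.071·(13.0) = -0.9230
  sulphur-dioxide contribution → 0.8935 μm/a
  chloride contribution → 1.704 μm/a
  ⇒ r_corr(zinc) = 2.597 μm/a
  mass loss = 2.597 μm/a × 7.14 g/cm³ = 18.55 g·m⁻²·a⁻¹
Ordering by g·m⁻²·a⁻¹: copper (23.3) > zinc (18.5)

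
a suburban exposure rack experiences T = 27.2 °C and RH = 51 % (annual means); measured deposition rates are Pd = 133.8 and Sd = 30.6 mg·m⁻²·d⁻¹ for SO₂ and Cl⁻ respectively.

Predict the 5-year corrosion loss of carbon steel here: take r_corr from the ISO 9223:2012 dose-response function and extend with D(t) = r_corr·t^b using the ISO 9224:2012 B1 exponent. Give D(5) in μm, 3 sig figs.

carbon steel: T>10 °C ⇒ hinge -0.054·(27.2−10) = -0.9288
  Pd branch = 1.77·Pd^0.52·e^(0.02·RH+f) = 24.74 μm/a
  Sd branch = 0.102·Sd^0.62·e^(0.033·RH+0.04·T) = 13.59 μm/a
  sum: 24.74 + 13.59 → r_corr = 38.33 μm/a
ISO 9224: D(t) = r_corr · t^b with b = 0.523 (carbon steel, B1)
  D(5) = 38.33 × 5^0.523 = 38.33 × 2.32 = 88.93 μm

D(5) = 88.9 μm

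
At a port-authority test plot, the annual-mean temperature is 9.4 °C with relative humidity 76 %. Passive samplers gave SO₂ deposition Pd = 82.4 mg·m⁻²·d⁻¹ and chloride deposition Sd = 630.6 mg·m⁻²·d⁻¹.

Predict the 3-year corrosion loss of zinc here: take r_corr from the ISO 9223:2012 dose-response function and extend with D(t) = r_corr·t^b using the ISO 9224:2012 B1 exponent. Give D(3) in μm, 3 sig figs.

D(3) = 14.0 μm

zinc: temperature factor f = +0.038·(-0.6) = -0.0228
  SO₂ term: 0.0129·82.4^0.44·exp(0.046·76-0.0228) = 2.897
  Cl⁻ term: 0.0175·630.6^0.57·exp(0.008·76+0.085·9.4) = 2.818
  sum: 2.897 + 2.818 → r_corr = 5.715 μm/a
Long-term exponent b (ISO 9224 Table 2, B1) = 0.813
  D(3) = 5.715 × 3^0.813 = 5.715 × 2.443 = 13.96 μm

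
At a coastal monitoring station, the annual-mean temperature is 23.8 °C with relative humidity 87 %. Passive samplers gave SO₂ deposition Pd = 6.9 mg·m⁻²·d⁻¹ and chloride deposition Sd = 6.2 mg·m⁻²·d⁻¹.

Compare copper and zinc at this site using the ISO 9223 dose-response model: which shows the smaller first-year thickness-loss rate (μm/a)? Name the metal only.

zinc

copper: temperature factor f = -0.080·(13.8) = -1.1040
  SO₂ term: 0.0053·6.9^0.26·exp(0.059·87-1.1040) = 0.4922
  Cl⁻ term: 0.01025·6.2^0.27·exp(0.036·87+0.049·23.8) = 1.234
  sum: 0.4922 + 1.234 → r_corr = 1.726 μm/a
zinc: T>10 °C ⇒ hinge -0.071·(23.8−10) = -0.9798
  Pd branch = 0.0129·Pd^0.44·e^(0.046·RH+f) = 0.6197 μm/a
  Cl⁻ term: 0.0175·6.2^0.57·exp(0.008·87+0.085·23.8) = 0.7508
  r_corr = 0.6197 + 0.7508 = 1.371 μm/a
Ordering by μm/a: copper (1.73) > zinc (1.37)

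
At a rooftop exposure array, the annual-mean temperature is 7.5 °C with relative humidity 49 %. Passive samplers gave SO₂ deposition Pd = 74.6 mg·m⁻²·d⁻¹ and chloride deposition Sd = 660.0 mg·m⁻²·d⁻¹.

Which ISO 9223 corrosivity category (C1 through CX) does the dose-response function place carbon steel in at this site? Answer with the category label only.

C4

carbon steel: temperature factor f = +0.150·(-2.5) = -0.3750
  Pd branch = 1.77·Pd^0.52·e^(0.02·RH+f) = 30.52 μm/a
  Sd branch = 0.102·Sd^0.62·e^(0.033·RH+0.04·T) = 38.84 μm/a
  r_corr = 30.52 + 38.84 = 69.36 μm/a
ISO 9223 Table 2 (carbon steel): 50 < 69.4 ≤ 80 μm/a ⇒ C4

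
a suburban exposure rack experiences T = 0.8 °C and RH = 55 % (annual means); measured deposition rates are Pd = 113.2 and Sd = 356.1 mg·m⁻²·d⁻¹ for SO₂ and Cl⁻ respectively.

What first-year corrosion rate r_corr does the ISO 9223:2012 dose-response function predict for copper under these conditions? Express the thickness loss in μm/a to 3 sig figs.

r_corr = 0.523 μm/a

copper: temperature factor f = +0.126·(-9.2) = -1.1592
  sulphur-dioxide contribution → 0.1459 μm/a
  chloride contribution → 0.3772 μm/a
  ⇒ r_corr(copper) = 0.5231 μm/a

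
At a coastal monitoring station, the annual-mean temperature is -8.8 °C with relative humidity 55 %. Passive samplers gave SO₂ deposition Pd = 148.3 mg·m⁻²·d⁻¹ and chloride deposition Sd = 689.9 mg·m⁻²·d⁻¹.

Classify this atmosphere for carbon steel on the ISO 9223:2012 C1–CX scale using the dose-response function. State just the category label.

carbon steel: T≤10 °C ⇒ hinge +0.150·(-8.8−10) = -2.8200
  SO₂ term: 1.77·148.3^0.52·exp(0.02·55-2.8200) = 4.266
  Cl⁻ term: 0.102·689.9^0.62·exp(0.033·55+0.04·-8.8) = 25.35
  r_corr = 4.266 + 25.35 = 29.62 μm/a
29.6 μm/a falls in (25, 50] for carbon steel → category C3

C3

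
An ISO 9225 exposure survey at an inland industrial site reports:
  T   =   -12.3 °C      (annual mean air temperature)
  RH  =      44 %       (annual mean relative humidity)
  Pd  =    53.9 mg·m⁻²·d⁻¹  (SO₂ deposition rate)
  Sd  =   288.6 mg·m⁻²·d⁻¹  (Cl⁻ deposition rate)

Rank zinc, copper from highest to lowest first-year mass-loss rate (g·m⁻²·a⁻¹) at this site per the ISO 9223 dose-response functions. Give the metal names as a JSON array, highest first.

zinc: T≤10 °C ⇒ hinge +0.038·(-12.3−10) = -0.8474
  sulphur-dioxide contribution → 0.2418 μm/a
  chloride contribution → 0.2209 μm/a
  ⇒ r_corr(zinc) = 0.4627 μm/a
  mass loss = 0.4627 μm/a × 7.14 g/cm³ = 3.304 g·m⁻²·a⁻¹
copper: temperature factor f = +0.126·(-22.3) = -2.8098
  sulphur-dioxide contribution → 0.01207 μm/a
  chloride contribution → 0.1262 μm/a
  total first-year rate 0.1383 μm/a
  mass loss = 0.1383 μm/a × 8.96 g/cm³ = 1.239 g·m⁻²·a⁻¹
Ordering by g·m⁻²·a⁻¹: zinc (3.3) > copper (1.24)

["zinc", "copper"]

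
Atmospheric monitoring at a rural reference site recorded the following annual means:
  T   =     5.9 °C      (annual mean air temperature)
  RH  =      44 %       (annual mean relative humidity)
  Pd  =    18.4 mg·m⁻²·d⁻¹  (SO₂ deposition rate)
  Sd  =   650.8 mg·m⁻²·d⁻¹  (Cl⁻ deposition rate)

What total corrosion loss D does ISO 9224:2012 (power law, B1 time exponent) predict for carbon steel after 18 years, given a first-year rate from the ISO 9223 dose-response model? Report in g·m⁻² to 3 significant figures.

carbon steel: f(T) = +0.150·(T−10) [T≤10 °C] = -0.6150
  Pd branch = 1.77·Pd^0.52·e^(0.02·RH+f) = 10.49 μm/a
  Sd branch = 0.102·Sd^0.62·e^(0.033·RH+0.04·T) = 30.62 μm/a
  r_corr = 10.49 + 30.62 = 41.11 μm/a
Long-term exponent b (ISO 9224 Table 2, B1) = 0.523
  D(18) = 41.11 × 18^0.523 = 41.11 × 4.534 = 186.4 μm
  Mass loss = 186.4 μm × 7.85 g/cm³ = 1463 g·m⁻²

D(18) = 1.46e+03 g·m⁻²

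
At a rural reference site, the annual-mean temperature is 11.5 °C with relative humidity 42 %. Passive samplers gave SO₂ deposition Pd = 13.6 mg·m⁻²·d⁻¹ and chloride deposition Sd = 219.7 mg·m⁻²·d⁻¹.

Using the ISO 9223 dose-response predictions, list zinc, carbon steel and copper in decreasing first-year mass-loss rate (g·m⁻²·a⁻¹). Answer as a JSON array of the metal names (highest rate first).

zinc: T>10 °C ⇒ hinge -0.071·(11.5−10) = -0.1065
  Pd branch = 0.0129·Pd^0.44·e^(0.046·RH+f) = 0.2524 μm/a
  Cl⁻ term: 0.0175·219.7^0.57·exp(0.008·42+0.085·11.5) = 1.407
  sum: 0.2524 + 1.407 → r_corr = 1.66 μm/a
  mass loss = 1.66 μm/a × 7.14 g/cm³ = 11.85 g·m⁻²·a⁻¹
carbon steel: temperature factor f = -0.054·(1.5) = -0.0810
  SO₂ term: 1.77·13.6^0.52·exp(0.02·42-0.0810) = 14.69
  Cl⁻ term: 0.102·219.7^0.62·exp(0.033·42+0.04·11.5) = 18.29
  r_corr = 14.69 + 18.29 = 32.98 μm/a
  mass loss = 32.98 μm/a × 7.85 g/cm³ = 258.9 g·m⁻²·a⁻¹
copper: T>10 °C ⇒ hinge -0.080·(11.5−10) = -0.1200
  SO₂ term: 0.0053·13.6^0.26·exp(0.059·42-0.1200) = 0.1104
  Sd branch = 0.01025·Sd^0.27·e^(0.036·RH+0.049·T) = 0.3503 μm/a
  r_corr = 0.1104 + 0.3503 = 0.4607 μm/a
  mass loss = 0.4607 μm/a × 8.96 g/cm³ = 4.128 g·m⁻²·a⁻¹
Ordering by g·m⁻²·a⁻¹: carbon steel (259) > zinc (11.8) > copper (4.13)

["carbon steel", "zinc", "copper"]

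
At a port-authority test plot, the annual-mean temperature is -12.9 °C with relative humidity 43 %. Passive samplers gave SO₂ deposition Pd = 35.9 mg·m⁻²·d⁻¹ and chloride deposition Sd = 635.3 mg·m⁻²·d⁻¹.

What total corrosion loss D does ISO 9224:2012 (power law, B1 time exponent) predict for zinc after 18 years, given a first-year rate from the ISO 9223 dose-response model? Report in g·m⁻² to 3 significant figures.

D(18) = 38.6 g·m⁻²

zinc: T≤10 °C ⇒ hinge +0.038·(-12.9−10) = -0.8702
  SO₂ term: 0.0129·35.9^0.44·exp(0.046·43-0.8702) = 0.1888
  Cl⁻ term: 0.0175·635.3^0.57·exp(0.008·43+0.085·-12.9) = 0.3265
  sum: 0.1888 + 0.3265 → r_corr = 0.5153 μm/a
Long-term exponent b (ISO 9224 Table 2, B1) = 0.813
  D(18) = 0.5153 × 18^0.813 = 0.5153 × 10.48 = 5.403 μm
  Mass loss = 5.403 μm × 7.14 g/cm³ = 38.57 g·m⁻²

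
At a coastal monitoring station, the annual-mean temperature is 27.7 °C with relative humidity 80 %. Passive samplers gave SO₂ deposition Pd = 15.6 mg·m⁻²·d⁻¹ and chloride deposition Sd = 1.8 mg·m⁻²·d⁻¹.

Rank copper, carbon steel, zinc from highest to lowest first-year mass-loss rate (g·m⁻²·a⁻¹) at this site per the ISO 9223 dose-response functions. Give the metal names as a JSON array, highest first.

copper: f(T) = -0.080·(T−10) [T>10 °C] = -1.4160
  SO₂ term: 0.0053·15.6^0.26·exp(0.059·80-1.4160) = 0.2947
  Cl⁻ term: 0.01025·1.8^0.27·exp(0.036·80+0.049·27.7) = 0.8315
  sum: 0.2947 + 0.8315 → r_corr = 1.126 μm/a
  mass loss = 1.126 μm/a × 8.96 g/cm³ = 10.09 g·m⁻²·a⁻¹
carbon steel: temperature factor f = -0.054·(17.7) = -0.9558
  SO₂ term: 1.77·15.6^0.52·exp(0.02·80-0.9558) = 14.07
  Cl⁻ term: 0.102·1.8^0.62·exp(0.033·80+0.04·27.7) = 6.232
  sum: 14.07 + 6.232 → r_corr = 20.3 μm/a
  mass loss = 20.3 μm/a × 7.85 g/cm³ = 159.3 g·m⁻²·a⁻¹
zinc: temperature factor f = -0.071·(17.7) = -1.2567
  Pd branch = 0.0129·Pd^0.44·e^(0.046·RH+f) = 0.4875 μm/a
  Sd branch = 0.0175·Sd^0.57·e^(0.008·RH+0.085·T) = 0.4887 μm/a
  sum: 0.4875 + 0.4887 → r_corr = 0.9762 μm/a
  mass loss = 0.9762 μm/a × 7.14 g/cm³ = 6.97 g·m⁻²·a⁻¹
Ordering by g·m⁻²·a⁻¹: carbon steel (159) > copper (10.1) > zinc (6.97)

["carbon steel", "copper", "zinc"]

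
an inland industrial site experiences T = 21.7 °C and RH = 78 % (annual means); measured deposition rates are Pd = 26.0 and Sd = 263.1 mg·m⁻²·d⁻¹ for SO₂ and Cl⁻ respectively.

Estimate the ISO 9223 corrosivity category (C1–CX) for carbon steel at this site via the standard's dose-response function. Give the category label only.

carbon steel: temperature factor f = -0.054·(11.7) = -0.6318
  Pd branch = 1.77·Pd^0.52·e^(0.02·RH+f) = 24.37 μm/a
  Cl⁻ term: 0.102·263.1^0.62·exp(0.033·78+0.04·21.7) = 100.9
  r_corr = 24.37 + 100.9 = 125.3 μm/a
ISO 9223 Table 2 (carbon steel): 80 < 125 ≤ 200 μm/a ⇒ C5

C5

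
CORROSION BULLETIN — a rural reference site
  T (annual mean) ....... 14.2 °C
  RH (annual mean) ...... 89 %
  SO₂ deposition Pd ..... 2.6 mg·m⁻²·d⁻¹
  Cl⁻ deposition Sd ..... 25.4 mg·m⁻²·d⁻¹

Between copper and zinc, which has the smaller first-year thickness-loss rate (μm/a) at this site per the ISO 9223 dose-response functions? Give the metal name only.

zinc

copper: temperature factor f = -0.080·(4.2) = -0.3360
  SO₂ term: 0.0053·2.6^0.26·exp(0.059·89-0.3360) = 0.9262
  Sd branch = 0.01025·Sd^0.27·e^(0.036·RH+0.049·T) = 1.213 μm/a
  sum: 0.9262 + 1.213 → r_corr = 2.139 μm/a
zinc: T>10 °C ⇒ hinge -0.071·(14.2−10) = -0.2982
  SO₂ term: 0.0129·2.6^0.44·exp(0.046·89-0.2982) = 0.8743
  Cl⁻ term: 0.0175·25.4^0.57·exp(0.008·89+0.085·14.2) = 0.7537
  sum: 0.8743 + 0.7537 → r_corr = 1.628 μm/a
Ordering by μm/a: copper (2.14) > zinc (1.63)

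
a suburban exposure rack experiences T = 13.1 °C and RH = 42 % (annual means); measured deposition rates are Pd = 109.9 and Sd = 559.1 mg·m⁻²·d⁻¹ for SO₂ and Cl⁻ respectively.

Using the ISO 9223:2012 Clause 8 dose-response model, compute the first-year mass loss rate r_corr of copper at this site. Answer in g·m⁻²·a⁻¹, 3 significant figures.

r_corr = 5.87 g·m⁻²·a⁻¹

copper: T>10 °C ⇒ hinge -0.080·(13.1−10) = -0.2480
  SO₂ term: 0.0053·109.9^0.26·exp(0.059·42-0.2480) = 0.1673
  Cl⁻ term: 0.01025·559.1^0.27·exp(0.036·42+0.049·13.1) = 0.4875
  r_corr = 0.1673 + 0.4875 = 0.6548 μm/a
Convert to mass loss: 0.6548 μm/a × 8.96 g/cm³ = 5.867 g·m⁻²·a⁻¹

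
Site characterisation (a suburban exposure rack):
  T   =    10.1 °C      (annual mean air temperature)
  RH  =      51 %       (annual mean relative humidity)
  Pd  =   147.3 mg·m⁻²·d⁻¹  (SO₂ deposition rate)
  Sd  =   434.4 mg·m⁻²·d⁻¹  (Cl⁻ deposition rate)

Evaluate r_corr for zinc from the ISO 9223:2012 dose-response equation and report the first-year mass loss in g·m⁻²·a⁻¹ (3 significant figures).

zinc: temperature factor f = -0.071·(0.1) = -0.0071
  SO₂ term: 0.0129·147.3^0.44·exp(0.046·51-0.0071) = 1.203
  Cl⁻ term: 0.0175·434.4^0.57·exp(0.008·51+0.085·10.1) = 1.98
  sum: 1.203 + 1.98 → r_corr = 3.183 μm/a
Convert to mass loss: 3.183 μm/a × 7.14 g/cm³ = 22.73 g·m⁻²·a⁻¹

r_corr = 22.7 g·m⁻²·a⁻¹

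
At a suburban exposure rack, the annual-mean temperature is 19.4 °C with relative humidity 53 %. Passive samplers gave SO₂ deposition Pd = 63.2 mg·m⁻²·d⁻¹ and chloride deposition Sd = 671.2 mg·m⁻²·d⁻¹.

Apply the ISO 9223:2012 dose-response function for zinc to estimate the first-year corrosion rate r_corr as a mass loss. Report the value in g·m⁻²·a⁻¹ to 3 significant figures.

zinc: f(T) = -0.071·(T−10) [T>10 °C] = -0.6674
  sulphur-dioxide contribution → 0.4698 μm/a
  chloride contribution → 5.684 μm/a
  total first-year rate 6.154 μm/a
Convert to mass loss: 6.154 μm/a × 7.14 g/cm³ = 43.94 g·m⁻²·a⁻¹

r_corr = 43.9 g·m⁻²·a⁻¹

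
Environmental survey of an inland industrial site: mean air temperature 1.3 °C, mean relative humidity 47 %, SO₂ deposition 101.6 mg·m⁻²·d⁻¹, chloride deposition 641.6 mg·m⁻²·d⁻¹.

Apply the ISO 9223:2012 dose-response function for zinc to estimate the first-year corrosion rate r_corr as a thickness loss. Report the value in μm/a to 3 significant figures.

r_corr = 1.75 μm/a

zinc: T≤10 °C ⇒ hinge +0.038·(1.3−10) = -0.3306
  SO₂ term: 0.0129·101.6^0.44·exp(0.046·47-0.3306) = 0.6152
  Sd branch = 0.0175·Sd^0.57·e^(0.008·RH+0.085·T) = 1.134 μm/a
  r_corr = 0.6152 + 1.134 = 1.749 μm/a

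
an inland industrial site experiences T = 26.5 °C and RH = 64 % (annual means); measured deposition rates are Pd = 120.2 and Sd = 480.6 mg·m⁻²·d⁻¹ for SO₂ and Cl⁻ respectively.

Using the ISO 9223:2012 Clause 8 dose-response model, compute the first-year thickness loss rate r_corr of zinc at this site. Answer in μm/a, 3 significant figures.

zinc: temperature factor f = -0.071·(16.5) = -1.1715
  sulphur-dioxide contribution → 0.6245 μm/a
  chloride contribution → 9.381 μm/a
  ⇒ r_corr(zinc) = 10.01 μm/a

r_corr = 10.0 μm/a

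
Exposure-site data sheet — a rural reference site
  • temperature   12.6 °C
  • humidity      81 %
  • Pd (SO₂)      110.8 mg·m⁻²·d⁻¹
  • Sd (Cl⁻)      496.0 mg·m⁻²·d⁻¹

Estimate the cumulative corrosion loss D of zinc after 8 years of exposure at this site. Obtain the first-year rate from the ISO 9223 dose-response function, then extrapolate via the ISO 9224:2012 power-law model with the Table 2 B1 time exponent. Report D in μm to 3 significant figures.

D(8) = 37.4 μm

zinc: temperature factor f = -0.071·(2.6) = -0.1846
  Pd branch = 0.0129·Pd^0.44·e^(0.046·RH+f) = 3.533 μm/a
  Sd branch = 0.0175·Sd^0.57·e^(0.008·RH+0.085·T) = 3.357 μm/a
  sum: 3.533 + 3.357 → r_corr = 6.891 μm/a
ISO 9224: D(t) = r_corr · t^b with b = 0.813 (zinc, B1)
  D(8) = 6.891 × 8^0.813 = 6.891 × 5.423 = 37.37 μm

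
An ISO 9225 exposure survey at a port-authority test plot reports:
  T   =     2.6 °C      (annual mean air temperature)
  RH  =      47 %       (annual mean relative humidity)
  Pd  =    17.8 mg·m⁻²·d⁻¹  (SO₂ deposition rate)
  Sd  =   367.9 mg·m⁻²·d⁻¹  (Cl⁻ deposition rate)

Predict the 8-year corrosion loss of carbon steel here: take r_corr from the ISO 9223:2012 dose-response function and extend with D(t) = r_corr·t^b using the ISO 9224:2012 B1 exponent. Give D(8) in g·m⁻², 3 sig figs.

D(8) = 640 g·m⁻²

carbon steel: f(T) = +0.150·(T−10) [T≤10 °C] = -1.1100
  sulphur-dioxide contribution → 6.674 μm/a
  chloride contribution → 20.8 μm/a
  ⇒ r_corr(carbon steel) = 27.48 μm/a
ISO 9224: D(t) = r_corr · t^b with b = 0.523 (carbon steel, B1)
  D(8) = 27.48 × 8^0.523 = 27.48 × 2.967 = 81.52 μm
  Mass loss = 81.52 μm × 7.85 g/cm³ = 639.9 g·m⁻²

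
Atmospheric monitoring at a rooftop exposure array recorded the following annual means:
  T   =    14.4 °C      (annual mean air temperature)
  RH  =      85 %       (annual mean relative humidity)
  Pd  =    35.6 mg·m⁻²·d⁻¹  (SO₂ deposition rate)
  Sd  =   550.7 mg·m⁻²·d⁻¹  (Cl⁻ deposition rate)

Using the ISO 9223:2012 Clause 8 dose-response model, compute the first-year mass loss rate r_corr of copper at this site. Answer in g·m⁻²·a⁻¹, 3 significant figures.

copper: T>10 °C ⇒ hinge -0.080·(14.4−10) = -0.3520
  Pd branch = 0.0053·Pd^0.26·e^(0.059·RH+f) = 1.422 μm/a
  Cl⁻ term: 0.01025·550.7^0.27·exp(0.036·85+0.049·14.4) = 2.433
  sum: 1.422 + 2.433 → r_corr = 3.855 μm/a
Convert to mass loss: 3.855 μm/a × 8.96 g/cm³ = 34.54 g·m⁻²·a⁻¹

r_corr = 34.5 g·m⁻²·a⁻¹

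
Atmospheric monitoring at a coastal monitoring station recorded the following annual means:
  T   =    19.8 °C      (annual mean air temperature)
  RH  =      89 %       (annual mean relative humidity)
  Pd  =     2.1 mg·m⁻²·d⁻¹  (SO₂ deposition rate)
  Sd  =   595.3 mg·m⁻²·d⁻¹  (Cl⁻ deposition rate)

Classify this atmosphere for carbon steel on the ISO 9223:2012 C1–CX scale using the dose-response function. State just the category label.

CX

carbon steel: T>10 °C ⇒ hinge -0.054·(19.8−10) = -0.5292
  sulphur-dioxide contribution → 9.094 μm/a
  chloride contribution → 223.1 μm/a
  ⇒ r_corr(carbon steel) = 232.2 μm/a
Category bounds: 200…700 μm/a bracket r_corr ⇒ CX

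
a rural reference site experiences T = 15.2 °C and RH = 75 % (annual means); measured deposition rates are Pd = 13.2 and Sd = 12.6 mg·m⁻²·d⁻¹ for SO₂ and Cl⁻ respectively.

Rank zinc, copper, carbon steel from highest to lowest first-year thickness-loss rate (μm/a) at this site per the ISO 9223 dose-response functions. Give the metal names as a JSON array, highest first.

["carbon steel", "zinc", "copper"]

zinc: T>10 °C ⇒ hinge -0.071·(15.2−10) = -0.3692
  SO₂ term: 0.0129·13.2^0.44·exp(0.046·75-0.3692) = 0.8742
  Cl⁻ term: 0.0175·12.6^0.57·exp(0.008·75+0.085·15.2) = 0.492
  sum: 0.8742 + 0.492 → r_corr = 1.366 μm/a
copper: T>10 °C ⇒ hinge -0.080·(15.2−10) = -0.4160
  SO₂ term: 0.0053·13.2^0.26·exp(0.059·75-0.4160) = 0.5711
  Cl⁻ term: 0.01025·12.6^0.27·exp(0.036·75+0.049·15.2) = 0.6366
  r_corr = 0.5711 + 0.6366 = 1.208 μm/a
carbon steel: T>10 °C ⇒ hinge -0.054·(15.2−10) = -0.2808
  SO₂ term: 1.77·13.2^0.52·exp(0.02·75-0.2808) = 22.92
  Cl⁻ term: 0.102·12.6^0.62·exp(0.033·75+0.04·15.2) = 10.71
  r_corr = 22.92 + 10.71 = 33.63 μm/a
Ordering by μm/a: carbon steel (33.6) > zinc (1.37) > copper (1.21)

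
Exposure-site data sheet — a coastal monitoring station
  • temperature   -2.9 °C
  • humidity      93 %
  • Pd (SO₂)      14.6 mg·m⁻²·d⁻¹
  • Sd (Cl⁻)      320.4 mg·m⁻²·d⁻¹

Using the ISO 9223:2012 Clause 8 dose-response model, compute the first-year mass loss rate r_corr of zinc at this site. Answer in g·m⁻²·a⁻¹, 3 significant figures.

zinc: temperature factor f = +0.038·(-12.9) = -0.4902
  SO₂ term: 0.0129·14.6^0.44·exp(0.046·93-0.4902) = 1.853
  Sd branch = 0.0175·Sd^0.57·e^(0.008·RH+0.085·T) = 0.7715 μm/a
  sum: 1.853 + 0.7715 → r_corr = 2.625 μm/a
Convert to mass loss: 2.625 μm/a × 7.14 g/cm³ = 18.74 g·m⁻²·a⁻¹

r_corr = 18.7 g·m⁻²·a⁻¹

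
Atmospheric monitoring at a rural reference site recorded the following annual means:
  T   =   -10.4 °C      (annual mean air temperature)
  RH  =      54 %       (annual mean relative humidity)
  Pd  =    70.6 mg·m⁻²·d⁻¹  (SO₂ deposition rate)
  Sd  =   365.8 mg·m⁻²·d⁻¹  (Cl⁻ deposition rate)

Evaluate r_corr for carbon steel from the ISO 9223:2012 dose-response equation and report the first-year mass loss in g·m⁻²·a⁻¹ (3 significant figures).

carbon steel: T≤10 °C ⇒ hinge +0.150·(-10.4−10) = -3.0600
  sulphur-dioxide contribution → 2.236 μm/a
  chloride contribution → 15.53 μm/a
  ⇒ r_corr(carbon steel) = 17.76 μm/a
Convert to mass loss: 17.76 μm/a × 7.85 g/cm³ = 139.4 g·m⁻²·a⁻¹

r_corr = 139 g·m⁻²·a⁻¹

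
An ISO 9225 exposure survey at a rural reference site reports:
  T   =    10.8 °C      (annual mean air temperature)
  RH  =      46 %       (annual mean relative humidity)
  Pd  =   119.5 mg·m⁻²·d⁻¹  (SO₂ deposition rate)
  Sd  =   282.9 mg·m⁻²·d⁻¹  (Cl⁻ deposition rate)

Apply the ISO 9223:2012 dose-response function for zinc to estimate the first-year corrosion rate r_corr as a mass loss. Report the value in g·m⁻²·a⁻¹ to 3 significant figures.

zinc: T>10 °C ⇒ hinge -0.071·(10.8−10) = -0.0568
  Pd branch = 0.0129·Pd^0.44·e^(0.046·RH+f) = 0.8297 μm/a
  Sd branch = 0.0175·Sd^0.57·e^(0.008·RH+0.085·T) = 1.581 μm/a
  r_corr = 0.8297 + 1.581 = 2.411 μm/a
Convert to mass loss: 2.411 μm/a × 7.14 g/cm³ = 17.21 g·m⁻²·a⁻¹

r_corr = 17.2 g·m⁻²·a⁻¹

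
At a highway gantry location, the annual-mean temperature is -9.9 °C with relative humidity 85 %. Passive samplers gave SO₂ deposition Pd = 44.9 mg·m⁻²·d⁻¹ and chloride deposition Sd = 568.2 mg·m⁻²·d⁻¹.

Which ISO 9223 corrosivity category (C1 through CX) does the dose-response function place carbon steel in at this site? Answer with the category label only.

C4

carbon steel: T≤10 °C ⇒ hinge +0.150·(-9.9−10) = -2.9850
  SO₂ term: 1.77·44.9^0.52·exp(0.02·85-2.9850) = 3.541
  Sd branch = 0.102·Sd^0.62·e^(0.033·RH+0.04·T) = 57.89 μm/a
  r_corr = 3.541 + 57.89 = 61.43 μm/a
ISO 9223 Table 2 (carbon steel): 50 < 61.4 ≤ 80 μm/a ⇒ C4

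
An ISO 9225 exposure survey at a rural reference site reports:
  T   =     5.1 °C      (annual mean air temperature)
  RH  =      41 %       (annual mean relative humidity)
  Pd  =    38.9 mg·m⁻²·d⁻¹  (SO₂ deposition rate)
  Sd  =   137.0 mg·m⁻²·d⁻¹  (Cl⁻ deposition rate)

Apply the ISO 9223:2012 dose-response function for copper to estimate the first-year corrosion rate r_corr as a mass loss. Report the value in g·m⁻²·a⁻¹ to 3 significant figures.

r_corr = 2.69 g·m⁻²·a⁻¹

copper: f(T) = +0.126·(T−10) [T≤10 °C] = -0.6174
  Pd branch = 0.0053·Pd^0.26·e^(0.059·RH+f) = 0.08319 μm/a
  Cl⁻ term: 0.01025·137.0^0.27·exp(0.036·41+0.049·5.1) = 0.2174
  r_corr = 0.08319 + 0.2174 = 0.3006 μm/a
Convert to mass loss: 0.3006 μm/a × 8.96 g/cm³ = 2.693 g·m⁻²·a⁻¹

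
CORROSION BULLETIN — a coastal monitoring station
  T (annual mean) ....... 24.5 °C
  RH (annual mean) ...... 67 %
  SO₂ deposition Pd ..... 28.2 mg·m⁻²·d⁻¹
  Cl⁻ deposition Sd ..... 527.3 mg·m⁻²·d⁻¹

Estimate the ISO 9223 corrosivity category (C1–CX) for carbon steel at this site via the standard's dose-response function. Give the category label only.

C5

carbon steel: T>10 °C ⇒ hinge -0.054·(24.5−10) = -0.7830
  SO₂ term: 1.77·28.2^0.52·exp(0.02·67-0.7830) = 17.54
  Sd branch = 0.102·Sd^0.62·e^(0.033·RH+0.04·T) = 120.8 μm/a
  sum: 17.54 + 120.8 → r_corr = 138.4 μm/a
Category bounds: 80…200 μm/a bracket r_corr ⇒ C5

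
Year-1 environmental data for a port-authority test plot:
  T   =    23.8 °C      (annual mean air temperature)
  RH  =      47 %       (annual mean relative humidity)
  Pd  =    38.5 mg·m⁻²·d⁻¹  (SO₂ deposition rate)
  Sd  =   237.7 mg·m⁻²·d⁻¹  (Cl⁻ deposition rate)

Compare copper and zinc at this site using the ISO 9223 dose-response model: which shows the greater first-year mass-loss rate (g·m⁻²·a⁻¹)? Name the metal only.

copper: temperature factor f = -0.080·(13.8) = -1.1040
  Pd branch = 0.0053·Pd^0.26·e^(0.059·RH+f) = 0.07267 μm/a
  Sd branch = 0.01025·Sd^0.27·e^(0.036·RH+0.049·T) = 0.7826 μm/a
  sum: 0.07267 + 0.7826 → r_corr = 0.8553 μm/a
  mass loss = 0.8553 μm/a × 8.96 g/cm³ = 7.663 g·m⁻²·a⁻¹
zinc: f(T) = -0.071·(T−10) [T>10 °C] = -0.9798
  Pd branch = 0.0129·Pd^0.44·e^(0.046·RH+f) = 0.2097 μm/a
  Sd branch = 0.0175·Sd^0.57·e^(0.008·RH+0.085·T) = 4.358 μm/a
  sum: 0.2097 + 4.358 → r_corr = 4.567 μm/a
  mass loss = 4.567 μm/a × 7.14 g/cm³ = 32.61 g·m⁻²·a⁻¹
Ordering by g·m⁻²·a⁻¹: zinc (32.6) > copper (7.66)

zinc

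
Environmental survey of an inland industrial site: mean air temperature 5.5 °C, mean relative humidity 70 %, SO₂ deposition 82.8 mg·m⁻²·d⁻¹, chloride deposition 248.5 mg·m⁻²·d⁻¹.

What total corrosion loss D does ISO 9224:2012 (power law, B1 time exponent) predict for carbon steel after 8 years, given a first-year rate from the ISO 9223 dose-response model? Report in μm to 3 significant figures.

carbon steel: temperature factor f = +0.150·(-4.5) = -0.6750
  SO₂ term: 1.77·82.8^0.52·exp(0.02·70-0.6750) = 36.33
  Cl⁻ term: 0.102·248.5^0.62·exp(0.033·70+0.04·5.5) = 39.13
  sum: 36.33 + 39.13 → r_corr = 75.45 μm/a
ISO 9224: D(t) = r_corr · t^b with b = 0.523 (carbon steel, B1)
  D(8) = 75.45 × 8^0.523 = 75.45 × 2.967 = 223.9 μm

D(8) = 224 μm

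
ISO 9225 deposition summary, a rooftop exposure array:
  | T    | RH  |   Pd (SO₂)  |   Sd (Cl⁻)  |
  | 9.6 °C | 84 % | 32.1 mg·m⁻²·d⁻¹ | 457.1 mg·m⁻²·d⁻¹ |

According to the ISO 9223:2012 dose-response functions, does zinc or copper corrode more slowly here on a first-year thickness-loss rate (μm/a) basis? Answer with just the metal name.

zinc: temperature factor f = +0.038·(-0.4) = -0.0152
  SO₂ term: 0.0129·32.1^0.44·exp(0.046·84-0.0152) = 2.786
  Sd branch = 0.0175·Sd^0.57·e^(0.008·RH+0.085·T) = 2.544 μm/a
  r_corr = 2.786 + 2.544 = 5.33 μm/a
copper: T≤10 °C ⇒ hinge +0.126·(9.6−10) = -0.0504
  Pd branch = 0.0053·Pd^0.26·e^(0.059·RH+f) = 1.764 μm/a
  Sd branch = 0.01025·Sd^0.27·e^(0.036·RH+0.049·T) = 1.764 μm/a
  r_corr = 1.764 + 1.764 = 3.528 μm/a
Ordering by μm/a: zinc (5.33) > copper (3.53)

copper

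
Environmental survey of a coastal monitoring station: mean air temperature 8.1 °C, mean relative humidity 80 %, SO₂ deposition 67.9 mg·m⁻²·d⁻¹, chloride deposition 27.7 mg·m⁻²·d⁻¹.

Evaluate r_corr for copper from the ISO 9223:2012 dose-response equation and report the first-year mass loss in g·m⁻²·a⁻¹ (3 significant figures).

copper: f(T) = +0.126·(T−10) [T≤10 °C] = -0.2394
  Pd branch = 0.0053·Pd^0.26·e^(0.059·RH+f) = 1.401 μm/a
  Sd branch = 0.01025·Sd^0.27·e^(0.036·RH+0.049·T) = 0.6658 μm/a
  sum: 1.401 + 0.6658 → r_corr = 2.067 μm/a
Convert to mass loss: 2.067 μm/a × 8.96 g/cm³ = 18.52 g·m⁻²·a⁻¹

r_corr = 18.5 g·m⁻²·a⁻¹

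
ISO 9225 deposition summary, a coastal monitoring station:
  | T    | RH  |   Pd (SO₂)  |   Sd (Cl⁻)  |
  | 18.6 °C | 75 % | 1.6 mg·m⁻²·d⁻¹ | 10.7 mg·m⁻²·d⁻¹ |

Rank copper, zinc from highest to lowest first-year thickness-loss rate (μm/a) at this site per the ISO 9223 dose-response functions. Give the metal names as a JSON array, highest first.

["copper", "zinc"]

copper: f(T) = -0.080·(T−10) [T>10 °C] = -0.6880
  sulphur-dioxide contribution → 0.2514 μm/a
  chloride contribution → 0.7196 μm/a
  total first-year rate 0.9709 μm/a
zinc: f(T) = -0.071·(T−10) [T>10 °C] = -0.6106
  sulphur-dioxide contribution → 0.2714 μm/a
  chloride contribution → 0.5984 μm/a
  total first-year rate 0.8697 μm/a
Ordering by μm/a: copper (0.971) > zinc (0.87)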